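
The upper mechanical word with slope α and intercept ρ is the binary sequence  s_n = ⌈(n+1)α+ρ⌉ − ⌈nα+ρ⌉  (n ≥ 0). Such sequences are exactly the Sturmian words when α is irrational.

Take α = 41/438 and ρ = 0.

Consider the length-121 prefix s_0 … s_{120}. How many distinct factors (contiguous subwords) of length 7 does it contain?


t_n = ⌈(n·41)/438⌉ for n = 0 … 121:
  n=0…9: ⌈0/438⌉=0 ⌈41/438⌉=1 ⌈82/438⌉=1 ⌈123/438⌉=1 ⌈164/438⌉=1 ⌈205/438⌉=1 ⌈246/438⌉=1 ⌈287/438⌉=1 ⌈328/438⌉=1 ⌈369/438⌉=1
  n=10…19: ⌈410/438⌉=1 ⌈451/438⌉=2 ⌈492/438⌉=2 ⌈533/438⌉=2 ⌈574/438⌉=2 ⌈615/438⌉=2 ⌈656/438⌉=2 ⌈697/438⌉=2 ⌈738/438⌉=2 ⌈779/438⌉=2
  n=20…29: ⌈820/438⌉=2 ⌈861/438⌉=2 ⌈902/438⌉=3 ⌈943/438⌉=3 ⌈984/438⌉=3 ⌈1025/438⌉=3 ⌈1066/438⌉=3 ⌈1107/438⌉=3 ⌈1148/438⌉=3 ⌈1189/438⌉=3
  n=30…39: ⌈1230/438⌉=3 ⌈1271/438⌉=3 ⌈1312/438⌉=3 ⌈1353/438⌉=4 ⌈1394/438⌉=4 ⌈1435/438⌉=4 ⌈1476/438⌉=4 ⌈1517/438⌉=4 ⌈1558/438⌉=4 ⌈1599/438⌉=4
  n=40…49: ⌈1640/438⌉=4 ⌈1681/438⌉=4 ⌈1722/438⌉=4 ⌈1763/438⌉=5 ⌈1804/438⌉=5 ⌈1845/438⌉=5 ⌈1886/438⌉=5 ⌈1927/438⌉=5 ⌈1968/438⌉=5 ⌈2009/438⌉=5
  n=50…59: ⌈2050/438⌉=5 ⌈2091/438⌉=5 ⌈2132/438⌉=5 ⌈2173/438⌉=5 ⌈2214/438⌉=6 ⌈2255/438⌉=6 ⌈2296/438⌉=6 ⌈2337/438⌉=6 ⌈2378/438⌉=6 ⌈2419/438⌉=6
  n=60…69: ⌈2460/438⌉=6 ⌈2501/438⌉=6 ⌈2542/438⌉=6 ⌈2583/438⌉=6 ⌈2624/438⌉=6 ⌈2665/438⌉=7 ⌈2706/438⌉=7 ⌈2747/438⌉=7 ⌈2788/438⌉=7 ⌈2829/438⌉=7
  n=70…79: ⌈2870/438⌉=7 ⌈2911/438⌉=7 ⌈2952/438⌉=7 ⌈2993/438⌉=7 ⌈3034/438⌉=7 ⌈3075/438⌉=8 ⌈3116/438⌉=8 ⌈3157/438⌉=8 ⌈3198/438⌉=8 ⌈3239/438⌉=8
  n=80…89: ⌈3280/438⌉=8 ⌈3321/438⌉=8 ⌈3362/438⌉=8 ⌈3403/438⌉=8 ⌈3444/438⌉=8 ⌈3485/438⌉=8 ⌈3526/438⌉=9 ⌈3567/438⌉=9 ⌈3608/438⌉=9 ⌈3649/438⌉=9
  n=90…99: ⌈3690/438⌉=9 ⌈3731/438⌉=9 ⌈3772/438⌉=9 ⌈3813/438⌉=9 ⌈3854/438⌉=9 ⌈3895/438⌉=9 ⌈3936/438⌉=9 ⌈3977/438⌉=10 ⌈4018/438⌉=10 ⌈4059/438⌉=10
  n=100…109: ⌈4100/438⌉=10 ⌈4141/438⌉=10 ⌈4182/438⌉=10 ⌈4223/438⌉=10 ⌈4264/438⌉=10 ⌈4305/438⌉=10 ⌈4346/438⌉=10 ⌈4387/438⌉=11 ⌈4428/438⌉=11 ⌈4469/438⌉=11
  n=110…119: ⌈4510/438⌉=11 ⌈4551/438⌉=11 ⌈4592/438⌉=11 ⌈4633/438⌉=11 ⌈4674/438⌉=11 ⌈4715/438⌉=11 ⌈4756/438⌉=11 ⌈4797/438⌉=11 ⌈4838/438⌉=12 ⌈4879/438⌉=12
  n=120…121: ⌈4920/438⌉=12 ⌈4961/438⌉=12
s_n = t_(n+1) − t_n for n = 0 … 120 gives
prefix = 1000000000100000000001000000000010000000001000000000010000000000100000000010000000000100000000001000000000100000000001000
slide a length-7 window over [0..6] … [114..120] (115 windows); first occurrence of each distinct factor:
  [  0..  6] 1000000
  [  1..  7] 0000000
  [  4.. 10] 0000001
  [  5.. 11] 0000010
  [  6.. 12] 0000100
  [  7.. 13] 0001000
  [  8.. 14] 0010000
  [  9.. 15] 0100000
  (the other 107 windows repeat one of these)
distinct factors: {0000000, 0000001, 0000010, 0000100, 0001000, 0010000, 0100000, 1000000}
count = 8  (Sturmian bound for length 7 is 8)

8


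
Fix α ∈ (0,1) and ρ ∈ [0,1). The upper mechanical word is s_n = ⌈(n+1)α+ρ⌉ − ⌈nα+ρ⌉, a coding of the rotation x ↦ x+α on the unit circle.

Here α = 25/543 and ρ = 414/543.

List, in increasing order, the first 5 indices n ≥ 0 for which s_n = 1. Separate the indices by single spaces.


n=0: ⌈439/543⌉−⌈414/543⌉ = 1−1 = 0
n=1: ⌈464/543⌉−⌈439/543⌉ = 1−1 = 0
  …
n=5: ⌈564/543⌉−⌈539/543⌉ = 2−1 = 1  ← one
n=6: ⌈589/543⌉−⌈564/543⌉ = 2−2 = 0
n=7: ⌈614/543⌉−⌈589/543⌉ = 2−2 = 0
  …
n=26: ⌈1089/543⌉−⌈1064/543⌉ = 3−2 = 1  ← one
n=27: ⌈1114/543⌉−⌈1089/543⌉ = 3−3 = 0
n=28: ⌈1139/543⌉−⌈1114/543⌉ = 3−3 = 0
  …
n=48: ⌈1639/543⌉−⌈1614/543⌉ = 4−3 = 1  ← one
n=49: ⌈1664/543⌉−⌈1639/543⌉ = 4−4 = 0
n=50: ⌈1689/543⌉−⌈1664/543⌉ = 4−4 = 0
  …
n=70: ⌈2189/543⌉−⌈2164/543⌉ = 5−4 = 1  ← one
n=71: ⌈2214/543⌉−⌈2189/543⌉ = 5−5 = 0
n=72: ⌈2239/543⌉−⌈2214/543⌉ = 5−5 = 0
  …
n=92: ⌈2739/543⌉−⌈2714/543⌉ = 6−5 = 1  ← one
positions of the first 5 ones: 5 26 48 70 92

5 26 48 70 92


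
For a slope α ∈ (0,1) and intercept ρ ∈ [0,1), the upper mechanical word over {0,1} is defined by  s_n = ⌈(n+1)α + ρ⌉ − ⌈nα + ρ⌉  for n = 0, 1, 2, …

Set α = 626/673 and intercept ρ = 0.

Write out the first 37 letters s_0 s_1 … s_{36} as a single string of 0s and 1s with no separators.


n=0: ⌈(1·626)/673⌉ − ⌈(0·626)/673⌉ = ⌈626/673⌉ − ⌈0/673⌉ = 1 − 0 = 1
n=1: ⌈(2·626)/673⌉ − ⌈(1·626)/673⌉ = ⌈1252/673⌉ − ⌈626/673⌉ = 2 − 1 = 1
n=2: ⌈(3·626)/673⌉ − ⌈(2·626)/673⌉ = ⌈1878/673⌉ − ⌈1252/673⌉ = 3 − 2 = 1
n=3: ⌈(4·626)/673⌉ − ⌈(3·626)/673⌉ = ⌈2504/673⌉ − ⌈1878/673⌉ = 4 − 3 = 1
n=4: ⌈(5·626)/673⌉ − ⌈(4·626)/673⌉ = ⌈3130/673⌉ − ⌈2504/673⌉ = 5 − 4 = 1
n=5: ⌈(6·626)/673⌉ − ⌈(5·626)/673⌉ = ⌈3756/673⌉ − ⌈3130/673⌉ = 6 − 5 = 1
n=6: ⌈(7·626)/673⌉ − ⌈(6·626)/673⌉ = ⌈4382/673⌉ − ⌈3756/673⌉ = 7 − 6 = 1
n=7: ⌈(8·626)/673⌉ − ⌈(7·626)/673⌉ = ⌈5008/673⌉ − ⌈4382/673⌉ = 8 − 7 = 1
n=8: ⌈(9·626)/673⌉ − ⌈(8·626)/673⌉ = ⌈5634/673⌉ − ⌈5008/673⌉ = 9 − 8 = 1
n=9: ⌈(10·626)/673⌉ − ⌈(9·626)/673⌉ = ⌈6260/673⌉ − ⌈5634/673⌉ = 10 − 9 = 1
n=10: ⌈(11·626)/673⌉ − ⌈(10·626)/673⌉ = ⌈6886/673⌉ − ⌈6260/673⌉ = 11 − 10 = 1
n=11: ⌈(12·626)/673⌉ − ⌈(11·626)/673⌉ = ⌈7512/673⌉ − ⌈6886/673⌉ = 12 − 11 = 1
n=12: ⌈(13·626)/673⌉ − ⌈(12·626)/673⌉ = ⌈8138/673⌉ − ⌈7512/673⌉ = 13 − 12 = 1
n=13: ⌈(14·626)/673⌉ − ⌈(13·626)/673⌉ = ⌈8764/673⌉ − ⌈8138/673⌉ = 14 − 13 = 1
n=14: ⌈(15·626)/673⌉ − ⌈(14·626)/673⌉ = ⌈9390/673⌉ − ⌈8764/673⌉ = 14 − 14 = 0
n=15: ⌈(16·626)/673⌉ − ⌈(15·626)/673⌉ = ⌈10016/673⌉ − ⌈9390/673⌉ = 15 − 14 = 1
n=16: ⌈(17·626)/673⌉ − ⌈(16·626)/673⌉ = ⌈10642/673⌉ − ⌈10016/673⌉ = 16 − 15 = 1
n=17: ⌈(18·626)/673⌉ − ⌈(17·626)/673⌉ = ⌈11268/673⌉ − ⌈10642/673⌉ = 17 − 16 = 1
n=18: ⌈(19·626)/673⌉ − ⌈(18·626)/673⌉ = ⌈11894/673⌉ − ⌈11268/673⌉ = 18 − 17 = 1
n=19: ⌈(20·626)/673⌉ − ⌈(19·626)/673⌉ = ⌈12520/673⌉ − ⌈11894/673⌉ = 19 − 18 = 1
n=20: ⌈(21·626)/673⌉ − ⌈(20·626)/673⌉ = ⌈13146/673⌉ − ⌈12520/673⌉ = 20 − 19 = 1
n=21: ⌈(22·626)/673⌉ − ⌈(21·626)/673⌉ = ⌈13772/673⌉ − ⌈13146/673⌉ = 21 − 20 = 1
n=22: ⌈(23·626)/673⌉ − ⌈(22·626)/673⌉ = ⌈14398/673⌉ − ⌈13772/673⌉ = 22 − 21 = 1
n=23: ⌈(24·626)/673⌉ − ⌈(23·626)/673⌉ = ⌈15024/673⌉ − ⌈14398/673⌉ = 23 − 22 = 1
n=24: ⌈(25·626)/673⌉ − ⌈(24·626)/673⌉ = ⌈15650/673⌉ − ⌈15024/673⌉ = 24 − 23 = 1
n=25: ⌈(26·626)/673⌉ − ⌈(25·626)/673⌉ = ⌈16276/673⌉ − ⌈15650/673⌉ = 25 − 24 = 1
n=26: ⌈(27·626)/673⌉ − ⌈(26·626)/673⌉ = ⌈16902/673⌉ − ⌈16276/673⌉ = 26 − 25 = 1
n=27: ⌈(28·626)/673⌉ − ⌈(27·626)/673⌉ = ⌈17528/673⌉ − ⌈16902/673⌉ = 27 − 26 = 1
n=28: ⌈(29·626)/673⌉ − ⌈(28·626)/673⌉ = ⌈18154/673⌉ − ⌈17528/673⌉ = 27 − 27 = 0
n=29: ⌈(30·626)/673⌉ − ⌈(29·626)/673⌉ = ⌈18780/673⌉ − ⌈18154/673⌉ = 28 − 27 = 1
n=30: ⌈(31·626)/673⌉ − ⌈(30·626)/673⌉ = ⌈19406/673⌉ − ⌈18780/673⌉ = 29 − 28 = 1
n=31: ⌈(32·626)/673⌉ − ⌈(31·626)/673⌉ = ⌈20032/673⌉ − ⌈19406/673⌉ = 30 − 29 = 1
n=32: ⌈(33·626)/673⌉ − ⌈(32·626)/673⌉ = ⌈20658/673⌉ − ⌈20032/673⌉ = 31 − 30 = 1
n=33: ⌈(34·626)/673⌉ − ⌈(33·626)/673⌉ = ⌈21284/673⌉ − ⌈20658/673⌉ = 32 − 31 = 1
n=34: ⌈(35·626)/673⌉ − ⌈(34·626)/673⌉ = ⌈21910/673⌉ − ⌈21284/673⌉ = 33 − 32 = 1
n=35: ⌈(36·626)/673⌉ − ⌈(35·626)/673⌉ = ⌈22536/673⌉ − ⌈21910/673⌉ = 34 − 33 = 1
n=36: ⌈(37·626)/673⌉ − ⌈(36·626)/673⌉ = ⌈23162/673⌉ − ⌈22536/673⌉ = 35 − 34 = 1

1111111111111101111111111111011111111


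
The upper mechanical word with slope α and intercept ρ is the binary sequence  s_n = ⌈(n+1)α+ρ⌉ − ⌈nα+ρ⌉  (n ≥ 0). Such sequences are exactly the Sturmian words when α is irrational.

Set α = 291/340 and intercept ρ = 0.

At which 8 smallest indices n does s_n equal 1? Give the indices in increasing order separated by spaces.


0 1 2 3 4 5 7 8

n=0: ⌈291/340⌉−⌈0/340⌉ = 1−0 = 1  ← one
n=1: ⌈582/340⌉−⌈291/340⌉ = 2−1 = 1  ← one
n=2: ⌈873/340⌉−⌈582/340⌉ = 3−2 = 1  ← one
n=3: ⌈1164/340⌉−⌈873/340⌉ = 4−3 = 1  ← one
n=4: ⌈1455/340⌉−⌈1164/340⌉ = 5−4 = 1  ← one
n=5: ⌈1746/340⌉−⌈1455/340⌉ = 6−5 = 1  ← one
n=6: ⌈2037/340⌉−⌈1746/340⌉ = 6−6 = 0
n=7: ⌈2328/340⌉−⌈2037/340⌉ = 7−6 = 1  ← one
n=8: ⌈2619/340⌉−⌈2328/340⌉ = 8−7 = 1  ← one
positions of the first 8 ones: 0 1 2 3 4 5 7 8


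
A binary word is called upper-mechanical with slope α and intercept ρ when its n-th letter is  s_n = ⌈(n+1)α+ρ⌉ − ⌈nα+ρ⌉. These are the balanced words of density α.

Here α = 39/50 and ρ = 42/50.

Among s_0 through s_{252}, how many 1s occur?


#1s = Σ_{n=0}^{252} s_n = Σ_{n=0}^{252} (⌈(n+1)α+ρ⌉ − ⌈nα+ρ⌉)
the sum telescopes: every ⌈nα+ρ⌉ with 0 < n < 253 appears once with + and once with −, leaving ⌈253α+ρ⌉ − ⌈0·α+ρ⌉
253α + ρ = (253·39 + 42) / 50 = 9909/50
ρ = 42/50
⌈9909/50⌉ = 199,  ⌈42/50⌉ = 1
#1s = 199 − 1 = 198

198


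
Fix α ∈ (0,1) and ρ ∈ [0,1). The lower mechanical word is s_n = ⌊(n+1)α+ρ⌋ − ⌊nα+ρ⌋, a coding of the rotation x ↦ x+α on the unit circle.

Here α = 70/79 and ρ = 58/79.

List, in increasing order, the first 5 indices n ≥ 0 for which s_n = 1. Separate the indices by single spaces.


n=0: ⌊128/79⌋−⌊58/79⌋ = 1−0 = 1  ← one
n=1: ⌊198/79⌋−⌊128/79⌋ = 2−1 = 1  ← one
n=2: ⌊268/79⌋−⌊198/79⌋ = 3−2 = 1  ← one
n=3: ⌊338/79⌋−⌊268/79⌋ = 4−3 = 1  ← one
n=4: ⌊408/79⌋−⌊338/79⌋ = 5−4 = 1  ← one
positions of the first 5 ones: 0 1 2 3 4

0 1 2 3 4


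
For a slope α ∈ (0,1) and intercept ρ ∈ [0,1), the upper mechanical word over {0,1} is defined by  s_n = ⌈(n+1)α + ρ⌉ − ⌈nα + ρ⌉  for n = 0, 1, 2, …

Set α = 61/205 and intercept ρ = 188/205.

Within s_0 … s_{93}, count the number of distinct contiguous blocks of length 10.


t_n = ⌈(n·61+188)/205⌉ for n = 0 … 94:
  n=0…9: ⌈188/205⌉=1 ⌈249/205⌉=2 ⌈310/205⌉=2 ⌈371/205⌉=2 ⌈432/205⌉=3 ⌈493/205⌉=3 ⌈554/205⌉=3 ⌈615/205⌉=3 ⌈676/205⌉=4 ⌈737/205⌉=4
  n=10…19: ⌈798/205⌉=4 ⌈859/205⌉=5 ⌈920/205⌉=5 ⌈981/205⌉=5 ⌈1042/205⌉=6 ⌈1103/205⌉=6 ⌈1164/205⌉=6 ⌈1225/205⌉=6 ⌈1286/205⌉=7 ⌈1347/205⌉=7
  n=20…29: ⌈1408/205⌉=7 ⌈1469/205⌉=8 ⌈1530/205⌉=8 ⌈1591/205⌉=8 ⌈1652/205⌉=9 ⌈1713/205⌉=9 ⌈1774/205⌉=9 ⌈1835/205⌉=9 ⌈1896/205⌉=10 ⌈1957/205⌉=10
  n=30…39: ⌈2018/205⌉=10 ⌈2079/205⌉=11 ⌈2140/205⌉=11 ⌈2201/205⌉=11 ⌈2262/205⌉=12 ⌈2323/205⌉=12 ⌈2384/205⌉=12 ⌈2445/205⌉=12 ⌈2506/205⌉=13 ⌈2567/205⌉=13
  n=40…49: ⌈2628/205⌉=13 ⌈2689/205⌉=14 ⌈2750/205⌉=14 ⌈2811/205⌉=14 ⌈2872/205⌉=15 ⌈2933/205⌉=15 ⌈2994/205⌉=15 ⌈3055/205⌉=15 ⌈3116/205⌉=16 ⌈3177/205⌉=16
  n=50…59: ⌈3238/205⌉=16 ⌈3299/205⌉=17 ⌈3360/205⌉=17 ⌈3421/205⌉=17 ⌈3482/205⌉=17 ⌈3543/205⌉=18 ⌈3604/205⌉=18 ⌈3665/205⌉=18 ⌈3726/205⌉=19 ⌈3787/205⌉=19
  n=60…69: ⌈3848/205⌉=19 ⌈3909/205⌉=20 ⌈3970/205⌉=20 ⌈4031/205⌉=20 ⌈4092/205⌉=20 ⌈4153/205⌉=21 ⌈4214/205⌉=21 ⌈4275/205⌉=21 ⌈4336/205⌉=22 ⌈4397/205⌉=22
  n=70…79: ⌈4458/205⌉=22 ⌈4519/205⌉=23 ⌈4580/205⌉=23 ⌈4641/205⌉=23 ⌈4702/205⌉=23 ⌈4763/205⌉=24 ⌈4824/205⌉=24 ⌈4885/205⌉=24 ⌈4946/205⌉=25 ⌈5007/205⌉=25
  n=80…89: ⌈5068/205⌉=25 ⌈5129/205⌉=26 ⌈5190/205⌉=26 ⌈5251/205⌉=26 ⌈5312/205⌉=26 ⌈5373/205⌉=27 ⌈5434/205⌉=27 ⌈5495/205⌉=27 ⌈5556/205⌉=28 ⌈5617/205⌉=28
  n=90…94: ⌈5678/205⌉=28 ⌈5739/205⌉=28 ⌈5800/205⌉=29 ⌈5861/205⌉=29 ⌈5922/205⌉=29
s_n = t_(n+1) − t_n for n = 0 … 93 gives
prefix = 1001000100100100010010010001001001000100100100010010001001001000100100100010010010001001000100
slide a length-10 window over [0..9] … [84..93] (85 windows); first occurrence of each distinct factor:
  [  0..  9] 1001000100
  [  1.. 10] 0010001001
  [  2.. 11] 0100010010
  [  3.. 12] 1000100100
  [  4.. 13] 0001001001
  [  5.. 14] 0010010010
  [  6.. 15] 0100100100
  [  7.. 16] 1001001000
  [  8.. 17] 0010010001
  [  9.. 18] 0100100010
  [ 44.. 53] 0001001000
  (the other 74 windows repeat one of these)
distinct factors: {0001001000, 0001001001, 0010001001, 0010010001, 0010010010, 0100010010, 0100100010, 0100100100, 1000100100, 1001000100, 1001001000}
count = 11  (Sturmian bound for length 10 is 11)

11


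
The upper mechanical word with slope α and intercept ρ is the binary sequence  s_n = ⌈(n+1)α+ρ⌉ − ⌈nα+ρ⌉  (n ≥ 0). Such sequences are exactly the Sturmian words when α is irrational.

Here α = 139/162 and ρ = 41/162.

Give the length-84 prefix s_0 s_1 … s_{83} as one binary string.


n=0: ⌈(1·139+41)/162⌉ − ⌈(0·139+41)/162⌉ = ⌈180/162⌉ − ⌈41/162⌉ = 2 − 1 = 1
n=1: ⌈(2·139+41)/162⌉ − ⌈(1·139+41)/162⌉ = ⌈319/162⌉ − ⌈180/162⌉ = 2 − 2 = 0
n=2: ⌈(3·139+41)/162⌉ − ⌈(2·139+41)/162⌉ = ⌈458/162⌉ − ⌈319/162⌉ = 3 − 2 = 1
n=3: ⌈(4·139+41)/162⌉ − ⌈(3·139+41)/162⌉ = ⌈597/162⌉ − ⌈458/162⌉ = 4 − 3 = 1
n=4: ⌈(5·139+41)/162⌉ − ⌈(4·139+41)/162⌉ = ⌈736/162⌉ − ⌈597/162⌉ = 5 − 4 = 1
n=5: ⌈(6·139+41)/162⌉ − ⌈(5·139+41)/162⌉ = ⌈875/162⌉ − ⌈736/162⌉ = 6 − 5 = 1
n=6: ⌈(7·139+41)/162⌉ − ⌈(6·139+41)/162⌉ = ⌈1014/162⌉ − ⌈875/162⌉ = 7 − 6 = 1
n=7: ⌈(8·139+41)/162⌉ − ⌈(7·139+41)/162⌉ = ⌈1153/162⌉ − ⌈1014/162⌉ = 8 − 7 = 1
n=8: ⌈(9·139+41)/162⌉ − ⌈(8·139+41)/162⌉ = ⌈1292/162⌉ − ⌈1153/162⌉ = 8 − 8 = 0
n=9: ⌈(10·139+41)/162⌉ − ⌈(9·139+41)/162⌉ = ⌈1431/162⌉ − ⌈1292/162⌉ = 9 − 8 = 1
n=10: ⌈(11·139+41)/162⌉ − ⌈(10·139+41)/162⌉ = ⌈1570/162⌉ − ⌈1431/162⌉ = 10 − 9 = 1
n=11: ⌈(12·139+41)/162⌉ − ⌈(11·139+41)/162⌉ = ⌈1709/162⌉ − ⌈1570/162⌉ = 11 − 10 = 1
n=12: ⌈(13·139+41)/162⌉ − ⌈(12·139+41)/162⌉ = ⌈1848/162⌉ − ⌈1709/162⌉ = 12 − 11 = 1
n=13: ⌈(14·139+41)/162⌉ − ⌈(13·139+41)/162⌉ = ⌈1987/162⌉ − ⌈1848/162⌉ = 13 − 12 = 1
n=14: ⌈(15·139+41)/162⌉ − ⌈(14·139+41)/162⌉ = ⌈2126/162⌉ − ⌈1987/162⌉ = 14 − 13 = 1
n=15: ⌈(16·139+41)/162⌉ − ⌈(15·139+41)/162⌉ = ⌈2265/162⌉ − ⌈2126/162⌉ = 14 − 14 = 0
n=16: ⌈(17·139+41)/162⌉ − ⌈(16·139+41)/162⌉ = ⌈2404/162⌉ − ⌈2265/162⌉ = 15 − 14 = 1
n=17: ⌈(18·139+41)/162⌉ − ⌈(17·139+41)/162⌉ = ⌈2543/162⌉ − ⌈2404/162⌉ = 16 − 15 = 1
n=18: ⌈(19·139+41)/162⌉ − ⌈(18·139+41)/162⌉ = ⌈2682/162⌉ − ⌈2543/162⌉ = 17 − 16 = 1
n=19: ⌈(20·139+41)/162⌉ − ⌈(19·139+41)/162⌉ = ⌈2821/162⌉ − ⌈2682/162⌉ = 18 − 17 = 1
n=20: ⌈(21·139+41)/162⌉ − ⌈(20·139+41)/162⌉ = ⌈2960/162⌉ − ⌈2821/162⌉ = 19 − 18 = 1
n=21: ⌈(22·139+41)/162⌉ − ⌈(21·139+41)/162⌉ = ⌈3099/162⌉ − ⌈2960/162⌉ = 20 − 19 = 1
n=22: ⌈(23·139+41)/162⌉ − ⌈(22·139+41)/162⌉ = ⌈3238/162⌉ − ⌈3099/162⌉ = 20 − 20 = 0
n=23: ⌈(24·139+41)/162⌉ − ⌈(23·139+41)/162⌉ = ⌈3377/162⌉ − ⌈3238/162⌉ = 21 − 20 = 1
n=24: ⌈(25·139+41)/162⌉ − ⌈(24·139+41)/162⌉ = ⌈3516/162⌉ − ⌈3377/162⌉ = 22 − 21 = 1
n=25: ⌈(26·139+41)/162⌉ − ⌈(25·139+41)/162⌉ = ⌈3655/162⌉ − ⌈3516/162⌉ = 23 − 22 = 1
n=26: ⌈(27·139+41)/162⌉ − ⌈(26·139+41)/162⌉ = ⌈3794/162⌉ − ⌈3655/162⌉ = 24 − 23 = 1
n=27: ⌈(28·139+41)/162⌉ − ⌈(27·139+41)/162⌉ = ⌈3933/162⌉ − ⌈3794/162⌉ = 25 − 24 = 1
n=28: ⌈(29·139+41)/162⌉ − ⌈(28·139+41)/162⌉ = ⌈4072/162⌉ − ⌈3933/162⌉ = 26 − 25 = 1
n=29: ⌈(30·139+41)/162⌉ − ⌈(29·139+41)/162⌉ = ⌈4211/162⌉ − ⌈4072/162⌉ = 26 − 26 = 0
n=30: ⌈(31·139+41)/162⌉ − ⌈(30·139+41)/162⌉ = ⌈4350/162⌉ − ⌈4211/162⌉ = 27 − 26 = 1
n=31: ⌈(32·139+41)/162⌉ − ⌈(31·139+41)/162⌉ = ⌈4489/162⌉ − ⌈4350/162⌉ = 28 − 27 = 1
n=32: ⌈(33·139+41)/162⌉ − ⌈(32·139+41)/162⌉ = ⌈4628/162⌉ − ⌈4489/162⌉ = 29 − 28 = 1
n=33: ⌈(34·139+41)/162⌉ − ⌈(33·139+41)/162⌉ = ⌈4767/162⌉ − ⌈4628/162⌉ = 30 − 29 = 1
n=34: ⌈(35·139+41)/162⌉ − ⌈(34·139+41)/162⌉ = ⌈4906/162⌉ − ⌈4767/162⌉ = 31 − 30 = 1
n=35: ⌈(36·139+41)/162⌉ − ⌈(35·139+41)/162⌉ = ⌈5045/162⌉ − ⌈4906/162⌉ = 32 − 31 = 1
n=36: ⌈(37·139+41)/162⌉ − ⌈(36·139+41)/162⌉ = ⌈5184/162⌉ − ⌈5045/162⌉ = 32 − 32 = 0
n=37: ⌈(38·139+41)/162⌉ − ⌈(37·139+41)/162⌉ = ⌈5323/162⌉ − ⌈5184/162⌉ = 33 − 32 = 1
n=38: ⌈(39·139+41)/162⌉ − ⌈(38·139+41)/162⌉ = ⌈5462/162⌉ − ⌈5323/162⌉ = 34 − 33 = 1
n=39: ⌈(40·139+41)/162⌉ − ⌈(39·139+41)/162⌉ = ⌈5601/162⌉ − ⌈5462/162⌉ = 35 − 34 = 1
n=40: ⌈(41·139+41)/162⌉ − ⌈(40·139+41)/162⌉ = ⌈5740/162⌉ − ⌈5601/162⌉ = 36 − 35 = 1
n=41: ⌈(42·139+41)/162⌉ − ⌈(41·139+41)/162⌉ = ⌈5879/162⌉ − ⌈5740/162⌉ = 37 − 36 = 1
n=42: ⌈(43·139+41)/162⌉ − ⌈(42·139+41)/162⌉ = ⌈6018/162⌉ − ⌈5879/162⌉ = 38 − 37 = 1
n=43: ⌈(44·139+41)/162⌉ − ⌈(43·139+41)/162⌉ = ⌈6157/162⌉ − ⌈6018/162⌉ = 39 − 38 = 1
n=44: ⌈(45·139+41)/162⌉ − ⌈(44·139+41)/162⌉ = ⌈6296/162⌉ − ⌈6157/162⌉ = 39 − 39 = 0
n=45: ⌈(46·139+41)/162⌉ − ⌈(45·139+41)/162⌉ = ⌈6435/162⌉ − ⌈6296/162⌉ = 40 − 39 = 1
n=46: ⌈(47·139+41)/162⌉ − ⌈(46·139+41)/162⌉ = ⌈6574/162⌉ − ⌈6435/162⌉ = 41 − 40 = 1
n=47: ⌈(48·139+41)/162⌉ − ⌈(47·139+41)/162⌉ = ⌈6713/162⌉ − ⌈6574/162⌉ = 42 − 41 = 1
n=48: ⌈(49·139+41)/162⌉ − ⌈(48·139+41)/162⌉ = ⌈6852/162⌉ − ⌈6713/162⌉ = 43 − 42 = 1
n=49: ⌈(50·139+41)/162⌉ − ⌈(49·139+41)/162⌉ = ⌈6991/162⌉ − ⌈6852/162⌉ = 44 − 43 = 1
n=50: ⌈(51·139+41)/162⌉ − ⌈(50·139+41)/162⌉ = ⌈7130/162⌉ − ⌈6991/162⌉ = 45 − 44 = 1
n=51: ⌈(52·139+41)/162⌉ − ⌈(51·139+41)/162⌉ = ⌈7269/162⌉ − ⌈7130/162⌉ = 45 − 45 = 0
n=52: ⌈(53·139+41)/162⌉ − ⌈(52·139+41)/162⌉ = ⌈7408/162⌉ − ⌈7269/162⌉ = 46 − 45 = 1
n=53: ⌈(54·139+41)/162⌉ − ⌈(53·139+41)/162⌉ = ⌈7547/162⌉ − ⌈7408/162⌉ = 47 − 46 = 1
n=54: ⌈(55·139+41)/162⌉ − ⌈(54·139+41)/162⌉ = ⌈7686/162⌉ − ⌈7547/162⌉ = 48 − 47 = 1
n=55: ⌈(56·139+41)/162⌉ − ⌈(55·139+41)/162⌉ = ⌈7825/162⌉ − ⌈7686/162⌉ = 49 − 48 = 1
n=56: ⌈(57·139+41)/162⌉ − ⌈(56·139+41)/162⌉ = ⌈7964/162⌉ − ⌈7825/162⌉ = 50 − 49 = 1
n=57: ⌈(58·139+41)/162⌉ − ⌈(57·139+41)/162⌉ = ⌈8103/162⌉ − ⌈7964/162⌉ = 51 − 50 = 1
n=58: ⌈(59·139+41)/162⌉ − ⌈(58·139+41)/162⌉ = ⌈8242/162⌉ − ⌈8103/162⌉ = 51 − 51 = 0
n=59: ⌈(60·139+41)/162⌉ − ⌈(59·139+41)/162⌉ = ⌈8381/162⌉ − ⌈8242/162⌉ = 52 − 51 = 1
n=60: ⌈(61·139+41)/162⌉ − ⌈(60·139+41)/162⌉ = ⌈8520/162⌉ − ⌈8381/162⌉ = 53 − 52 = 1
n=61: ⌈(62·139+41)/162⌉ − ⌈(61·139+41)/162⌉ = ⌈8659/162⌉ − ⌈8520/162⌉ = 54 − 53 = 1
n=62: ⌈(63·139+41)/162⌉ − ⌈(62·139+41)/162⌉ = ⌈8798/162⌉ − ⌈8659/162⌉ = 55 − 54 = 1
n=63: ⌈(64·139+41)/162⌉ − ⌈(63·139+41)/162⌉ = ⌈8937/162⌉ − ⌈8798/162⌉ = 56 − 55 = 1
n=64: ⌈(65·139+41)/162⌉ − ⌈(64·139+41)/162⌉ = ⌈9076/162⌉ − ⌈8937/162⌉ = 57 − 56 = 1
n=65: ⌈(66·139+41)/162⌉ − ⌈(65·139+41)/162⌉ = ⌈9215/162⌉ − ⌈9076/162⌉ = 57 − 57 = 0
n=66: ⌈(67·139+41)/162⌉ − ⌈(66·139+41)/162⌉ = ⌈9354/162⌉ − ⌈9215/162⌉ = 58 − 57 = 1
n=67: ⌈(68·139+41)/162⌉ − ⌈(67·139+41)/162⌉ = ⌈9493/162⌉ − ⌈9354/162⌉ = 59 − 58 = 1
n=68: ⌈(69·139+41)/162⌉ − ⌈(68·139+41)/162⌉ = ⌈9632/162⌉ − ⌈9493/162⌉ = 60 − 59 = 1
n=69: ⌈(70·139+41)/162⌉ − ⌈(69·139+41)/162⌉ = ⌈9771/162⌉ − ⌈9632/162⌉ = 61 − 60 = 1
n=70: ⌈(71·139+41)/162⌉ − ⌈(70·139+41)/162⌉ = ⌈9910/162⌉ − ⌈9771/162⌉ = 62 − 61 = 1
n=71: ⌈(72·139+41)/162⌉ − ⌈(71·139+41)/162⌉ = ⌈10049/162⌉ − ⌈9910/162⌉ = 63 − 62 = 1
n=72: ⌈(73·139+41)/162⌉ − ⌈(72·139+41)/162⌉ = ⌈10188/162⌉ − ⌈10049/162⌉ = 63 − 63 = 0
n=73: ⌈(74·139+41)/162⌉ − ⌈(73·139+41)/162⌉ = ⌈10327/162⌉ − ⌈10188/162⌉ = 64 − 63 = 1
n=74: ⌈(75·139+41)/162⌉ − ⌈(74·139+41)/162⌉ = ⌈10466/162⌉ − ⌈10327/162⌉ = 65 − 64 = 1
n=75: ⌈(76·139+41)/162⌉ − ⌈(75·139+41)/162⌉ = ⌈10605/162⌉ − ⌈10466/162⌉ = 66 − 65 = 1
n=76: ⌈(77·139+41)/162⌉ − ⌈(76·139+41)/162⌉ = ⌈10744/162⌉ − ⌈10605/162⌉ = 67 − 66 = 1
n=77: ⌈(78·139+41)/162⌉ − ⌈(77·139+41)/162⌉ = ⌈10883/162⌉ − ⌈10744/162⌉ = 68 − 67 = 1
n=78: ⌈(79·139+41)/162⌉ − ⌈(78·139+41)/162⌉ = ⌈11022/162⌉ − ⌈10883/162⌉ = 69 − 68 = 1
n=79: ⌈(80·139+41)/162⌉ − ⌈(79·139+41)/162⌉ = ⌈11161/162⌉ − ⌈11022/162⌉ = 69 − 69 = 0
n=80: ⌈(81·139+41)/162⌉ − ⌈(80·139+41)/162⌉ = ⌈11300/162⌉ − ⌈11161/162⌉ = 70 − 69 = 1
n=81: ⌈(82·139+41)/162⌉ − ⌈(81·139+41)/162⌉ = ⌈11439/162⌉ − ⌈11300/162⌉ = 71 − 70 = 1
n=82: ⌈(83·139+41)/162⌉ − ⌈(82·139+41)/162⌉ = ⌈11578/162⌉ − ⌈11439/162⌉ = 72 − 71 = 1
n=83: ⌈(84·139+41)/162⌉ − ⌈(83·139+41)/162⌉ = ⌈11717/162⌉ − ⌈11578/162⌉ = 73 − 72 = 1

101111110111111011111101111110111111011111110111111011111101111110111111011111101111


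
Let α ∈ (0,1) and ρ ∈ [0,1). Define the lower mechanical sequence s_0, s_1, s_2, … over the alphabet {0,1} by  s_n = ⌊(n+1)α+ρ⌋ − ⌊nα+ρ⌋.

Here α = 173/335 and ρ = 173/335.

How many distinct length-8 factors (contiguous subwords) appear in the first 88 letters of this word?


9

t_n = ⌊(n·173+173)/335⌋ for n = 0 … 88:
  n=0…9: ⌊173/335⌋=0 ⌊346/335⌋=1 ⌊519/335⌋=1 ⌊692/335⌋=2 ⌊865/335⌋=2 ⌊1038/335⌋=3 ⌊1211/335⌋=3 ⌊1384/335⌋=4 ⌊1557/335⌋=4 ⌊1730/335⌋=5
  n=10…19: ⌊1903/335⌋=5 ⌊2076/335⌋=6 ⌊2249/335⌋=6 ⌊2422/335⌋=7 ⌊2595/335⌋=7 ⌊2768/335⌋=8 ⌊2941/335⌋=8 ⌊3114/335⌋=9 ⌊3287/335⌋=9 ⌊3460/335⌋=10
  n=20…29: ⌊3633/335⌋=10 ⌊3806/335⌋=11 ⌊3979/335⌋=11 ⌊4152/335⌋=12 ⌊4325/335⌋=12 ⌊4498/335⌋=13 ⌊4671/335⌋=13 ⌊4844/335⌋=14 ⌊5017/335⌋=14 ⌊5190/335⌋=15
  n=30…39: ⌊5363/335⌋=16 ⌊5536/335⌋=16 ⌊5709/335⌋=17 ⌊5882/335⌋=17 ⌊6055/335⌋=18 ⌊6228/335⌋=18 ⌊6401/335⌋=19 ⌊6574/335⌋=19 ⌊6747/335⌋=20 ⌊6920/335⌋=20
  n=40…49: ⌊7093/335⌋=21 ⌊7266/335⌋=21 ⌊7439/335⌋=22 ⌊7612/335⌋=22 ⌊7785/335⌋=23 ⌊7958/335⌋=23 ⌊8131/335⌋=24 ⌊8304/335⌋=24 ⌊8477/335⌋=25 ⌊8650/335⌋=25
  n=50…59: ⌊8823/335⌋=26 ⌊8996/335⌋=26 ⌊9169/335⌋=27 ⌊9342/335⌋=27 ⌊9515/335⌋=28 ⌊9688/335⌋=28 ⌊9861/335⌋=29 ⌊10034/335⌋=29 ⌊10207/335⌋=30 ⌊10380/335⌋=30
  n=60…69: ⌊10553/335⌋=31 ⌊10726/335⌋=32 ⌊10899/335⌋=32 ⌊11072/335⌋=33 ⌊11245/335⌋=33 ⌊11418/335⌋=34 ⌊11591/335⌋=34 ⌊11764/335⌋=35 ⌊11937/335⌋=35 ⌊12110/335⌋=36
  n=70…79: ⌊12283/335⌋=36 ⌊12456/335⌋=37 ⌊12629/335⌋=37 ⌊12802/335⌋=38 ⌊12975/335⌋=38 ⌊13148/335⌋=39 ⌊13321/335⌋=39 ⌊13494/335⌋=40 ⌊13667/335⌋=40 ⌊13840/335⌋=41
  n=80…88: ⌊14013/335⌋=41 ⌊14186/335⌋=42 ⌊14359/335⌋=42 ⌊14532/335⌋=43 ⌊14705/335⌋=43 ⌊14878/335⌋=44 ⌊15051/335⌋=44 ⌊15224/335⌋=45 ⌊15397/335⌋=45
s_n = t_(n+1) − t_n for n = 0 … 87 gives
prefix = 1010101010101010101010101010110101010101010101010101010101011010101010101010101010101010
slide a length-8 window over [0..7] … [80..87] (81 windows); first occurrence of each distinct factor:
  [  0..  7] 10101010
  [  1..  8] 01010101
  [ 22.. 29] 10101011
  [ 23.. 30] 01010110
  [ 24.. 31] 10101101
  [ 25.. 32] 01011010
  [ 26.. 33] 10110101
  [ 27.. 34] 01101010
  [ 28.. 35] 11010101
  (the other 72 windows repeat one of these)
distinct factors: {01010101, 01010110, 01011010, 01101010, 10101010, 10101011, 10101101, 10110101, 11010101}
count = 9  (Sturmian bound for length 8 is 9)


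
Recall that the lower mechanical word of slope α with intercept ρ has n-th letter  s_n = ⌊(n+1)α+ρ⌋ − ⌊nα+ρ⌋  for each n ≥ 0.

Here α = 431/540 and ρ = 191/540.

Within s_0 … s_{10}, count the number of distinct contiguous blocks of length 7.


5

t_n = ⌊(n·431+191)/540⌋ for n = 0 … 11:
  n=0…9: ⌊191/540⌋=0 ⌊622/540⌋=1 ⌊1053/540⌋=1 ⌊1484/540⌋=2 ⌊1915/540⌋=3 ⌊2346/540⌋=4 ⌊2777/540⌋=5 ⌊3208/540⌋=5 ⌊3639/540⌋=6 ⌊4070/540⌋=7
  n=10…11: ⌊4501/540⌋=8 ⌊4932/540⌋=9
s_n = t_(n+1) − t_n for n = 0 … 10 gives
prefix = 10111101111
slide a length-7 window over [0..6] … [4..10] (5 windows); first occurrence of each distinct factor:
  [  0..  6] 1011110
  [  1..  7] 0111101
  [  2..  8] 1111011
  [  3..  9] 1110111
  [  4.. 10] 1101111
distinct factors: {0111101, 1011110, 1101111, 1110111, 1111011}
count = 5  (Sturmian bound for length 7 is 8)


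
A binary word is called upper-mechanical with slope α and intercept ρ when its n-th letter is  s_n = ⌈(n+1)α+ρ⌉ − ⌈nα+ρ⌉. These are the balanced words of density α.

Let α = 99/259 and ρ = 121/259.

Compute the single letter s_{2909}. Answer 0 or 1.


0

(n+1)α + ρ = (2910·99 + 121) / 259 = 288211/259
nα + ρ     = (2909·99 + 121) / 259 = 288112/259
⌈288211/259⌉ = 1113,  ⌈288112/259⌉ = 1113
s_{2909} = 1113 − 1113 = 0


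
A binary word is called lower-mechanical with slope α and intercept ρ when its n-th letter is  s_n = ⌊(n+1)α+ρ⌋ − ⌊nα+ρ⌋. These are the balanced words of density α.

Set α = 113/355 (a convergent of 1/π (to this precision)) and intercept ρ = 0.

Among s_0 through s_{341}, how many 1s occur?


108

#1s = Σ_{n=0}^{341} s_n = Σ_{n=0}^{341} (⌊(n+1)α+ρ⌋ − ⌊nα+ρ⌋)
the sum telescopes: every ⌊nα+ρ⌋ with 0 < n < 342 appears once with + and once with −, leaving ⌊342α+ρ⌋ − ⌊0·α+ρ⌋
342α + ρ = (342·113) / 355 = 38646/355
ρ = 0/355
⌊38646/355⌋ = 108,  ⌊0/355⌋ = 0
#1s = 108 − 0 = 108


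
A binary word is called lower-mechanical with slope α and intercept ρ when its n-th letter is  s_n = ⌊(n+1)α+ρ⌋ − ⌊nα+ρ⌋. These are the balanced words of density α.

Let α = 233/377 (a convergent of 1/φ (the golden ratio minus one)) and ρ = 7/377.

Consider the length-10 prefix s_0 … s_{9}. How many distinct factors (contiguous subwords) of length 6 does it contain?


5

t_n = ⌊(n·233+7)/377⌋ for n = 0 … 10:
  n=0…9: ⌊7/377⌋=0 ⌊240/377⌋=0 ⌊473/377⌋=1 ⌊706/377⌋=1 ⌊939/377⌋=2 ⌊1172/377⌋=3 ⌊1405/377⌋=3 ⌊1638/377⌋=4 ⌊1871/377⌋=4 ⌊2104/377⌋=5
  n=10: ⌊2337/377⌋=6
s_n = t_(n+1) − t_n for n = 0 … 9 gives
prefix = 0101101011
slide a length-6 window over [0..5] … [4..9] (5 windows); first occurrence of each distinct factor:
  [  0..  5] 010110
  [  1..  6] 101101
  [  2..  7] 011010
  [  3..  8] 110101
  [  4..  9] 101011
distinct factors: {010110, 011010, 101011, 101101, 110101}
count = 5  (Sturmian bound for length 6 is 7)


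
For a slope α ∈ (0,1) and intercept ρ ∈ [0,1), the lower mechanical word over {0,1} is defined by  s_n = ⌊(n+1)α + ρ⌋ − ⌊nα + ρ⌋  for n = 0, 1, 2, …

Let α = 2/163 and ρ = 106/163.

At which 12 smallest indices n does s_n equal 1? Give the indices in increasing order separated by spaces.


28 109 191 272 354 435 517 598 680 761 843 924

n=0: ⌊108/163⌋−⌊106/163⌋ = 0−0 = 0
n=1: ⌊110/163⌋−⌊108/163⌋ = 0−0 = 0
  …
n=28: ⌊164/163⌋−⌊162/163⌋ = 1−0 = 1  ← one
n=29: ⌊166/163⌋−⌊164/163⌋ = 1−1 = 0
n=30: ⌊168/163⌋−⌊166/163⌋ = 1−1 = 0
  …
n=109: ⌊326/163⌋−⌊324/163⌋ = 2−1 = 1  ← one
n=110: ⌊328/163⌋−⌊326/163⌋ = 2−2 = 0
n=111: ⌊330/163⌋−⌊328/163⌋ = 2−2 = 0
  …
n=191: ⌊490/163⌋−⌊488/163⌋ = 3−2 = 1  ← one
n=192: ⌊492/163⌋−⌊490/163⌋ = 3−3 = 0
n=193: ⌊494/163⌋−⌊492/163⌋ = 3−3 = 0
  …
n=272: ⌊652/163⌋−⌊650/163⌋ = 4−3 = 1  ← one
n=273: ⌊654/163⌋−⌊652/163⌋ = 4−4 = 0
n=274: ⌊656/163⌋−⌊654/163⌋ = 4−4 = 0
  …
n=354: ⌊816/163⌋−⌊814/163⌋ = 5−4 = 1  ← one
n=355: ⌊818/163⌋−⌊816/163⌋ = 5−5 = 0
n=356: ⌊820/163⌋−⌊818/163⌋ = 5−5 = 0
  …
n=435: ⌊978/163⌋−⌊976/163⌋ = 6−5 = 1  ← one
n=436: ⌊980/163⌋−⌊978/163⌋ = 6−6 = 0
n=437: ⌊982/163⌋−⌊980/163⌋ = 6−6 = 0
  …
n=517: ⌊1142/163⌋−⌊1140/163⌋ = 7−6 = 1  ← one
n=518: ⌊1144/163⌋−⌊1142/163⌋ = 7−7 = 0
n=519: ⌊1146/163⌋−⌊1144/163⌋ = 7−7 = 0
  …
n=598: ⌊1304/163⌋−⌊1302/163⌋ = 8−7 = 1  ← one
n=599: ⌊1306/163⌋−⌊1304/163⌋ = 8−8 = 0
n=600: ⌊1308/163⌋−⌊1306/163⌋ = 8−8 = 0
  …
n=680: ⌊1468/163⌋−⌊1466/163⌋ = 9−8 = 1  ← one
n=681: ⌊1470/163⌋−⌊1468/163⌋ = 9−9 = 0
n=682: ⌊1472/163⌋−⌊1470/163⌋ = 9−9 = 0
  …
n=761: ⌊1630/163⌋−⌊1628/163⌋ = 10−9 = 1  ← one
n=762: ⌊1632/163⌋−⌊1630/163⌋ = 10−10 = 0
n=763: ⌊1634/163⌋−⌊1632/163⌋ = 10−10 = 0
  …
n=843: ⌊1794/163⌋−⌊1792/163⌋ = 11−10 = 1  ← one
n=844: ⌊1796/163⌋−⌊1794/163⌋ = 11−11 = 0
n=845: ⌊1798/163⌋−⌊1796/163⌋ = 11−11 = 0
  …
n=924: ⌊1956/163⌋−⌊1954/163⌋ = 12−11 = 1  ← one
positions of the first 12 ones: 28 109 191 272 354 435 517 598 680 761 843 924


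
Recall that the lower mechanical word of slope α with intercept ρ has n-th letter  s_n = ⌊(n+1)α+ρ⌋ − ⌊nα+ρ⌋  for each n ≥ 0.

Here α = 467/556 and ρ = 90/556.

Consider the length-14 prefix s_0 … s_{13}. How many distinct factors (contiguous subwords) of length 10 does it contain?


5

t_n = ⌊(n·467+90)/556⌋ for n = 0 … 14:
  n=0…9: ⌊90/556⌋=0 ⌊557/556⌋=1 ⌊1024/556⌋=1 ⌊1491/556⌋=2 ⌊1958/556⌋=3 ⌊2425/556⌋=4 ⌊2892/556⌋=5 ⌊3359/556⌋=6 ⌊3826/556⌋=6 ⌊4293/556⌋=7
  n=10…14: ⌊4760/556⌋=8 ⌊5227/556⌋=9 ⌊5694/556⌋=10 ⌊6161/556⌋=11 ⌊6628/556⌋=11
s_n = t_(n+1) − t_n for n = 0 … 13 gives
prefix = 10111110111110
slide a length-10 window over [0..9] … [4..13] (5 windows); first occurrence of each distinct factor:
  [  0..  9] 1011111011
  [  1.. 10] 0111110111
  [  2.. 11] 1111101111
  [  3.. 12] 1111011111
  [  4.. 13] 1110111110
distinct factors: {0111110111, 1011111011, 1110111110, 1111011111, 1111101111}
count = 5  (Sturmian bound for length 10 is 11)


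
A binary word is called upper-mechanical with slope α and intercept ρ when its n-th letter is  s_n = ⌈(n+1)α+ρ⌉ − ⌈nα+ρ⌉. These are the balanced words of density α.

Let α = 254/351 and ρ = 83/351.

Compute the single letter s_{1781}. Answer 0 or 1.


(n+1)α + ρ = (1782·254 + 83) / 351 = 452711/351
nα + ρ     = (1781·254 + 83) / 351 = 452457/351
⌈452711/351⌉ = 1290,  ⌈452457/351⌉ = 1290
s_{1781} = 1290 − 1290 = 0

0


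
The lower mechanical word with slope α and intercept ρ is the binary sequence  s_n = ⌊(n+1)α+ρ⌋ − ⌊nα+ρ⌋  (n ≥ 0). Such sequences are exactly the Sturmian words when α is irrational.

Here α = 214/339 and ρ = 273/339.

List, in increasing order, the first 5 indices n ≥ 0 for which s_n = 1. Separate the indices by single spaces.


0 1 3 5 6

n=0: ⌊487/339⌋−⌊273/339⌋ = 1−0 = 1  ← one
n=1: ⌊701/339⌋−⌊487/339⌋ = 2−1 = 1  ← one
n=2: ⌊915/339⌋−⌊701/339⌋ = 2−2 = 0
n=3: ⌊1129/339⌋−⌊915/339⌋ = 3−2 = 1  ← one
n=4: ⌊1343/339⌋−⌊1129/339⌋ = 3−3 = 0
n=5: ⌊1557/339⌋−⌊1343/339⌋ = 4−3 = 1  ← one
n=6: ⌊1771/339⌋−⌊1557/339⌋ = 5−4 = 1  ← one
positions of the first 5 ones: 0 1 3 5 6


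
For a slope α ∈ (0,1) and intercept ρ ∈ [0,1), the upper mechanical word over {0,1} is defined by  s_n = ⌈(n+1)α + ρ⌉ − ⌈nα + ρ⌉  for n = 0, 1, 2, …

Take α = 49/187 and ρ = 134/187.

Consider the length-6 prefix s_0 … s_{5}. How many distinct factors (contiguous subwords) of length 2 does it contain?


3

t_n = ⌈(n·49+134)/187⌉ for n = 0 … 6:
  n=0…6: ⌈134/187⌉=1 ⌈183/187⌉=1 ⌈232/187⌉=2 ⌈281/187⌉=2 ⌈330/187⌉=2 ⌈379/187⌉=3 ⌈428/187⌉=3
s_n = t_(n+1) − t_n for n = 0 … 5 gives
prefix = 010010
slide a length-2 window over [0..1] … [4..5] (5 windows); first occurrence of each distinct factor:
  [  0..  1] 01
  [  1..  2] 10
  [  2..  3] 00
  (the other 2 windows repeat one of these)
distinct factors: {00, 01, 10}
count = 3  (Sturmian bound for length 2 is 3)


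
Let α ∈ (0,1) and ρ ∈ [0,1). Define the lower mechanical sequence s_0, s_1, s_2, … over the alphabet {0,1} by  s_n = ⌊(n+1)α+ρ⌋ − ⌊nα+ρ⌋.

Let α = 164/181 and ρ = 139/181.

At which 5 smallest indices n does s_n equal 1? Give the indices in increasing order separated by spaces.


n=0: ⌊303/181⌋−⌊139/181⌋ = 1−0 = 1  ← one
n=1: ⌊467/181⌋−⌊303/181⌋ = 2−1 = 1  ← one
n=2: ⌊631/181⌋−⌊467/181⌋ = 3−2 = 1  ← one
n=3: ⌊795/181⌋−⌊631/181⌋ = 4−3 = 1  ← one
n=4: ⌊959/181⌋−⌊795/181⌋ = 5−4 = 1  ← one
positions of the first 5 ones: 0 1 2 3 4

0 1 2 3 4


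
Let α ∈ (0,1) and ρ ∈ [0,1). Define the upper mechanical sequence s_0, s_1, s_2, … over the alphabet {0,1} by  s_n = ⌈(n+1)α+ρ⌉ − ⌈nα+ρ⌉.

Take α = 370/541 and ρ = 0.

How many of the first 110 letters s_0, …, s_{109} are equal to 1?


#1s = Σ_{n=0}^{109} s_n = Σ_{n=0}^{109} (⌈(n+1)α+ρ⌉ − ⌈nα+ρ⌉)
the sum telescopes: every ⌈nα+ρ⌉ with 0 < n < 110 appears once with + and once with −, leaving ⌈110α+ρ⌉ − ⌈0·α+ρ⌉
110α + ρ = (110·370) / 541 = 40700/541
ρ = 0/541
⌈40700/541⌉ = 76,  ⌈0/541⌉ = 0
#1s = 76 − 0 = 76

76


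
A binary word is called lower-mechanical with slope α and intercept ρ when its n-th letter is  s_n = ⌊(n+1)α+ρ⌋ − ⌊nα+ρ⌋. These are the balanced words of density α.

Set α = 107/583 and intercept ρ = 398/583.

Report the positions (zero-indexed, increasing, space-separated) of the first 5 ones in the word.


1 7 12 18 23

n=0: ⌊505/583⌋−⌊398/583⌋ = 0−0 = 0
n=1: ⌊612/583⌋−⌊505/583⌋ = 1−0 = 1  ← one
n=2: ⌊719/583⌋−⌊612/583⌋ = 1−1 = 0
n=3: ⌊826/583⌋−⌊719/583⌋ = 1−1 = 0
n=4: ⌊933/583⌋−⌊826/583⌋ = 1−1 = 0
n=5: ⌊1040/583⌋−⌊933/583⌋ = 1−1 = 0
n=6: ⌊1147/583⌋−⌊1040/583⌋ = 1−1 = 0
n=7: ⌊1254/583⌋−⌊1147/583⌋ = 2−1 = 1  ← one
n=8: ⌊1361/583⌋−⌊1254/583⌋ = 2−2 = 0
n=9: ⌊1468/583⌋−⌊1361/583⌋ = 2−2 = 0
n=10: ⌊1575/583⌋−⌊1468/583⌋ = 2−2 = 0
n=11: ⌊1682/583⌋−⌊1575/583⌋ = 2−2 = 0
n=12: ⌊1789/583⌋−⌊1682/583⌋ = 3−2 = 1  ← one
n=13: ⌊1896/583⌋−⌊1789/583⌋ = 3−3 = 0
n=14: ⌊2003/583⌋−⌊1896/583⌋ = 3−3 = 0
n=15: ⌊2110/583⌋−⌊2003/583⌋ = 3−3 = 0
n=16: ⌊2217/583⌋−⌊2110/583⌋ = 3−3 = 0
n=17: ⌊2324/583⌋−⌊2217/583⌋ = 3−3 = 0
n=18: ⌊2431/583⌋−⌊2324/583⌋ = 4−3 = 1  ← one
n=19: ⌊2538/583⌋−⌊2431/583⌋ = 4−4 = 0
n=20: ⌊2645/583⌋−⌊2538/583⌋ = 4−4 = 0
n=21: ⌊2752/583⌋−⌊2645/583⌋ = 4−4 = 0
n=22: ⌊2859/583⌋−⌊2752/583⌋ = 4−4 = 0
n=23: ⌊2966/583⌋−⌊2859/583⌋ = 5−4 = 1  ← one
positions of the first 5 ones: 1 7 12 18 23


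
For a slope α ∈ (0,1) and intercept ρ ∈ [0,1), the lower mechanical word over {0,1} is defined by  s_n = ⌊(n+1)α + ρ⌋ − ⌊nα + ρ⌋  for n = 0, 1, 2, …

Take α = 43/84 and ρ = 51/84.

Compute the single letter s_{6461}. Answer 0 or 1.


(n+1)α + ρ = (6462·43 + 51) / 84 = 277917/84
nα + ρ     = (6461·43 + 51) / 84 = 277874/84
⌊277917/84⌋ = 3308,  ⌊277874/84⌋ = 3308
s_{6461} = 3308 − 3308 = 0

0


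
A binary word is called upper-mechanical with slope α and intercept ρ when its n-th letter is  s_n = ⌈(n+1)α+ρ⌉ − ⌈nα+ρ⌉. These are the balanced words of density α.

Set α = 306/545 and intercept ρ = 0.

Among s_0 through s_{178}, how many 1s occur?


#1s = Σ_{n=0}^{178} s_n = Σ_{n=0}^{178} (⌈(n+1)α+ρ⌉ − ⌈nα+ρ⌉)
the sum telescopes: every ⌈nα+ρ⌉ with 0 < n < 179 appears once with + and once with −, leaving ⌈179α+ρ⌉ − ⌈0·α+ρ⌉
179α + ρ = (179·306) / 545 = 54774/545
ρ = 0/545
⌈54774/545⌉ = 101,  ⌈0/545⌉ = 0
#1s = 101 − 0 = 101

101


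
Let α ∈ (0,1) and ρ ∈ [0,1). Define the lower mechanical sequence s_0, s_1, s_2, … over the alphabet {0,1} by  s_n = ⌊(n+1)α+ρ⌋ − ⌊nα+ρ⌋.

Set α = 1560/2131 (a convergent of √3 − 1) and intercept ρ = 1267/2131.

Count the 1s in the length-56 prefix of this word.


#1s = Σ_{n=0}^{55} s_n = Σ_{n=0}^{55} (⌊(n+1)α+ρ⌋ − ⌊nα+ρ⌋)
the sum telescopes: every ⌊nα+ρ⌋ with 0 < n < 56 appears once with + and once with −, leaving ⌊56α+ρ⌋ − ⌊0·α+ρ⌋
56α + ρ = (56·1560 + 1267) / 2131 = 88627/2131
ρ = 1267/2131
⌊88627/2131⌋ = 41,  ⌊1267/2131⌋ = 0
#1s = 41 − 0 = 41

41


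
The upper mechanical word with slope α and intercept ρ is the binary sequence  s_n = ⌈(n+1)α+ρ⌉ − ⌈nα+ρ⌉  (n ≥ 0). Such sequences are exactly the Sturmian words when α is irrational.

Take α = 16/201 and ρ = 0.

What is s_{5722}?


(n+1)α + ρ = (5723·16) / 201 = 91568/201
nα + ρ     = (5722·16) / 201 = 91552/201
⌈91568/201⌉ = 456,  ⌈91552/201⌉ = 456
s_{5722} = 456 − 456 = 0

0


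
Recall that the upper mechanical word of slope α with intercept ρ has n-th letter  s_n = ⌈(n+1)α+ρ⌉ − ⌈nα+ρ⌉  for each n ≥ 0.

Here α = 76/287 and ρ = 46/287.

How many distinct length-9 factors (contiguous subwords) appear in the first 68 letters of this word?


t_n = ⌈(n·76+46)/287⌉ for n = 0 … 68:
  n=0…9: ⌈46/287⌉=1 ⌈122/287⌉=1 ⌈198/287⌉=1 ⌈274/287⌉=1 ⌈350/287⌉=2 ⌈426/287⌉=2 ⌈502/287⌉=2 ⌈578/287⌉=3 ⌈654/287⌉=3 ⌈730/287⌉=3
  n=10…19: ⌈806/287⌉=3 ⌈882/287⌉=4 ⌈958/287⌉=4 ⌈1034/287⌉=4 ⌈1110/287⌉=4 ⌈1186/287⌉=5 ⌈1262/287⌉=5 ⌈1338/287⌉=5 ⌈1414/287⌉=5 ⌈1490/287⌉=6
  n=20…29: ⌈1566/287⌉=6 ⌈1642/287⌉=6 ⌈1718/287⌉=6 ⌈1794/287⌉=7 ⌈1870/287⌉=7 ⌈1946/287⌉=7 ⌈2022/287⌉=8 ⌈2098/287⌉=8 ⌈2174/287⌉=8 ⌈2250/287⌉=8
  n=30…39: ⌈2326/287⌉=9 ⌈2402/287⌉=9 ⌈2478/287⌉=9 ⌈2554/287⌉=9 ⌈2630/287⌉=10 ⌈2706/287⌉=10 ⌈2782/287⌉=10 ⌈2858/287⌉=10 ⌈2934/287⌉=11 ⌈3010/287⌉=11
  n=40…49: ⌈3086/287⌉=11 ⌈3162/287⌉=12 ⌈3238/287⌉=12 ⌈3314/287⌉=12 ⌈3390/287⌉=12 ⌈3466/287⌉=13 ⌈3542/287⌉=13 ⌈3618/287⌉=13 ⌈3694/287⌉=13 ⌈3770/287⌉=14
  n=50…59: ⌈3846/287⌉=14 ⌈3922/287⌉=14 ⌈3998/287⌉=14 ⌈4074/287⌉=15 ⌈4150/287⌉=15 ⌈4226/287⌉=15 ⌈4302/287⌉=15 ⌈4378/287⌉=16 ⌈4454/287⌉=16 ⌈4530/287⌉=16
  n=60…68: ⌈4606/287⌉=17 ⌈4682/287⌉=17 ⌈4758/287⌉=17 ⌈4834/287⌉=17 ⌈4910/287⌉=18 ⌈4986/287⌉=18 ⌈5062/287⌉=18 ⌈5138/287⌉=18 ⌈5214/287⌉=19
s_n = t_(n+1) − t_n for n = 0 … 67 gives
prefix = 00010010001000100010001001000100010001001000100010001000100100010001
slide a length-9 window over [0..8] … [59..67] (60 windows); first occurrence of each distinct factor:
  [  0..  8] 000100100
  [  1..  9] 001001000
  [  2.. 10] 010010001
  [  3.. 11] 100100010
  [  4.. 12] 001000100
  [  5.. 13] 010001000
  [  6.. 14] 100010001
  [  7.. 15] 000100010
  [ 17.. 25] 010001001
  [ 18.. 26] 100010010
  (the other 50 windows repeat one of these)
distinct factors: {000100010, 000100100, 001000100, 001001000, 010001000, 010001001, 010010001, 100010001, 100010010, 100100010}
count = 10  (Sturmian bound for length 9 is 10)

10
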